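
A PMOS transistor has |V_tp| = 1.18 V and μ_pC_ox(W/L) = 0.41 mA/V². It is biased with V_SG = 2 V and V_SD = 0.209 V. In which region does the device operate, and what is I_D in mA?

Triode; I_D = 0.0613 mA

V_ov = V_SG − |V_tp| = 2 − 1.18 = 0.82 V.
Since V_SD = 0.209 V < V_ov = 0.82 V, the device is in the triode region.
I_D = k_p [V_ov · V_SD − ½ V_SD²] = 0.41 × [0.82 × 0.209 − 0.5 × 0.209²] = 0.0613 mA.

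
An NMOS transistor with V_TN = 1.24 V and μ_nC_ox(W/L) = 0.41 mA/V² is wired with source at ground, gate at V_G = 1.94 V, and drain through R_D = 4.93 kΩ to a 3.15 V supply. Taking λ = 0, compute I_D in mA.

I_D = 0.100 mA

V_GS = V_G = 1.94 V, so V_ov = 1.94 − 1.24 = 0.7 V.
Assume saturation: I_D = ½ k_n V_ov² = 0.5 × 0.41 × 0.7² = 0.1 mA, giving V_DS = V_DD − I_D R_D = 3.15 − 0.1 × 4.93 = 2.65 V.
V_DS = 2.65 V ≥ V_ov = 0.7 V, confirming saturation.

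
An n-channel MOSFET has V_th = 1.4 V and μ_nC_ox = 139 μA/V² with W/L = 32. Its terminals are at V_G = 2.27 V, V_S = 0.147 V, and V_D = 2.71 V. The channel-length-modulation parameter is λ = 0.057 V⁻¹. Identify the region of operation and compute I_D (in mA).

Saturation; I_D = 1.33 mA

V_GS = V_G − V_S = 2.27 − 0.147 = 2.12 V; V_DS = V_D − V_S = 2.71 − 0.147 = 2.56 V.
k_n = μ_nC_ox · (W/L) = 4.448 mA/V².
V_ov = V_GS − V_th = 2.12 − 1.4 = 0.723 V.
Since V_DS = 2.56 V ≥ V_ov = 0.723 V, the device is in saturation.
I_D = ½ k_n V_ov² (1 + λ V_DS) = 0.5 × 4.448 × 0.723² × (1 + 0.057 × 2.56) = 1.33 mA.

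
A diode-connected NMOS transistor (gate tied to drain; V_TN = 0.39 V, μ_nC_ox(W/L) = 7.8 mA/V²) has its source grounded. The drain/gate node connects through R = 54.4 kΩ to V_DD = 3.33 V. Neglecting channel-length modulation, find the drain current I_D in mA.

With gate tied to drain, V_GS = V_DS ≥ V_GS − V_TN, so the device is in saturation.
KCL at the drain: ½ k_n (V_GS − V_TN)² = (V_DD − V_GS)/R.
Let x = V_GS − 0.39. Then 212 x² + x − 2.94 = 0, giving x = 0.115 V (positive root), so V_GS = 0.505 V.
I_D = (V_DD − V_GS)/R = (3.33 − 0.505) / 54.4 = 0.0519 mA.

I_D = 0.0519 mA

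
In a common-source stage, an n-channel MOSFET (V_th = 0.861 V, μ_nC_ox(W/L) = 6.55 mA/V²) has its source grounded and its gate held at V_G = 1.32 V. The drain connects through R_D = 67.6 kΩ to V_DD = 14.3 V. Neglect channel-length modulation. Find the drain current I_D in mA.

V_GS = V_G = 1.32 V, so V_ov = 1.32 − 0.861 = 0.459 V.
Assume saturation: I_D = ½ k_n V_ov² = 0.5 × 6.55 × 0.459² = 0.69 mA, giving V_DS = V_DD − I_D R_D = 14.3 − 0.69 × 67.6 = -32.3 V.
But -32.3 V < V_ov = 0.459 V, so the device is actually in triode.
In triode I_D = k_n[V_ov V_DS − ½ V_DS²] and I_D = (V_DD − V_DS)/R_D. Equating: 221 V_DS² − 204.2 V_DS + 14.3 = 0, giving V_DS = 0.0763 V (the root below V_ov).
I_D = (14.3 − 0.0763) / 67.6 = 0.21 mA.

I_D = 0.210 mA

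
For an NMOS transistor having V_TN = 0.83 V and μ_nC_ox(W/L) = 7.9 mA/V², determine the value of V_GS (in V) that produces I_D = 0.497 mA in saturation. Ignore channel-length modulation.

V_GS = 1.18 V

In saturation I_D = ½ k_n (V_GS − V_TN)², so V_GS − V_TN = √(2 I_D / k_n) = √(2 × 0.497 / 7.9) = 0.355 V.
V_GS = 0.83 + 0.355 = 1.18 V.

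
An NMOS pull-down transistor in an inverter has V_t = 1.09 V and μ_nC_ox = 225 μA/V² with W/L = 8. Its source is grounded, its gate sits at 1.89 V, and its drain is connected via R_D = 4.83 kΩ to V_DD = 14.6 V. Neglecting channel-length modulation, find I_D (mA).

V_GS = V_G = 1.89 V, so V_ov = 1.89 − 1.09 = 0.8 V.
k_n = μ_nC_ox · (W/L) = 1.8 mA/V².
Assume saturation: I_D = ½ k_n V_ov² = 0.5 × 1.8 × 0.8² = 0.576 mA, giving V_DS = V_DD − I_D R_D = 14.6 − 0.576 × 4.83 = 11.8 V.
V_DS = 11.8 V ≥ V_ov = 0.8 V, confirming saturation.

I_D = 0.576 mA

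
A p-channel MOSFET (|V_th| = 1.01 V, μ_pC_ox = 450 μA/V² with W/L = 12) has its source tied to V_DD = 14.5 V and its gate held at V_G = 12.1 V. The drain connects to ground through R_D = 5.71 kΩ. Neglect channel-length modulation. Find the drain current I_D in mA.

I_D = 2.47 mA

V_SG = V_DD − V_G = 14.5 − 12.1 = 2.4 V, so V_ov = 2.4 − 1.01 = 1.39 V.
k_p = μ_pC_ox · (W/L) = 5.4 mA/V².
Assume saturation: I_D = ½ k_p V_ov² = 0.5 × 5.4 × 1.39² = 5.22 mA, giving V_SD = V_DD − I_D R_D = 14.5 − 5.22 × 5.71 = -15.3 V.
But -15.3 V < V_ov = 1.39 V, so the device is actually in triode.
In triode I_D = k_p[V_ov V_SD − ½ V_SD²] and I_D = (V_DD − V_SD)/R_D. Equating: 15.4 V_SD² − 43.86 V_SD + 14.5 = 0, giving V_SD = 0.382 V (the root below V_ov).
I_D = (14.5 − 0.382) / 5.71 = 2.47 mA.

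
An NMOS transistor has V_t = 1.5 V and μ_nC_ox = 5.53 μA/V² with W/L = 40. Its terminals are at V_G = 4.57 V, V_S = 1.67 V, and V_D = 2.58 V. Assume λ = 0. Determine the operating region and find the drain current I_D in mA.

V_GS = V_G − V_S = 4.57 − 1.67 = 2.9 V; V_DS = V_D − V_S = 2.58 − 1.67 = 0.91 V.
k_n = μ_nC_ox · (W/L) = 0.2212 mA/V².
V_ov = V_GS − V_t = 2.9 − 1.5 = 1.4 V.
Since V_DS = 0.91 V < V_ov = 1.4 V, the device is in the triode region.
I_D = k_n [V_ov · V_DS − ½ V_DS²] = 0.2212 × [1.4 × 0.91 − 0.5 × 0.91²] = 0.19 mA.

Triode; I_D = 0.190 mA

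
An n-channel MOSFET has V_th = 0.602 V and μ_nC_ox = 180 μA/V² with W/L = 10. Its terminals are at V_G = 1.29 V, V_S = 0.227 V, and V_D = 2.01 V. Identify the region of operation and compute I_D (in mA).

V_GS = V_G − V_S = 1.29 − 0.227 = 1.06 V; V_DS = V_D − V_S = 2.01 − 0.227 = 1.78 V.
k_n = μ_nC_ox · (W/L) = 1.8 mA/V².
V_ov = V_GS − V_th = 1.06 − 0.602 = 0.461 V.
Since V_DS = 1.78 V ≥ V_ov = 0.461 V, the device is in saturation.
I_D = ½ k_n V_ov² = 0.5 × 1.8 × 0.461² = 0.191 mA.

Saturation; I_D = 0.191 mA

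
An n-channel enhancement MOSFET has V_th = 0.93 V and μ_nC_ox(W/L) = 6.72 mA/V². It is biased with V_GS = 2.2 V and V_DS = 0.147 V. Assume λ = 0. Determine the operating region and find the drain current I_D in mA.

V_ov = V_GS − V_th = 2.2 − 0.93 = 1.27 V.
Since V_DS = 0.147 V < V_ov = 1.27 V, the device is in the triode region.
I_D = k_n [V_ov · V_DS − ½ V_DS²] = 6.72 × [1.27 × 0.147 − 0.5 × 0.147²] = 1.18 mA.

Triode; I_D = 1.18 mA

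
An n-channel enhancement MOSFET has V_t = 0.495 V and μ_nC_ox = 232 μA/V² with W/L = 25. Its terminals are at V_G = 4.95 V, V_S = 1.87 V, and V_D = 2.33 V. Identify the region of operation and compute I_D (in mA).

V_GS = V_G − V_S = 4.95 − 1.87 = 3.08 V; V_DS = V_D − V_S = 2.33 − 1.87 = 0.46 V.
k_n = μ_nC_ox · (W/L) = 5.8 mA/V².
V_ov = V_GS − V_t = 3.08 − 0.495 = 2.58 V.
Since V_DS = 0.46 V < V_ov = 2.58 V, the device is in the triode region.
I_D = k_n [V_ov · V_DS − ½ V_DS²] = 5.8 × [2.58 × 0.46 − 0.5 × 0.46²] = 6.28 mA.

Triode; I_D = 6.28 mA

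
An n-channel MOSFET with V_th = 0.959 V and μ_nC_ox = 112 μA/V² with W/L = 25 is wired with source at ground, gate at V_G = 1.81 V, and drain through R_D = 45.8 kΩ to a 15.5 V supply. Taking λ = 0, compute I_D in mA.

I_D = 0.335 mA

V_GS = V_G = 1.81 V, so V_ov = 1.81 − 0.959 = 0.851 V.
k_n = μ_nC_ox · (W/L) = 2.8 mA/V².
Assume saturation: I_D = ½ k_n V_ov² = 0.5 × 2.8 × 0.851² = 1.01 mA, giving V_DS = V_DD − I_D R_D = 15.5 − 1.01 × 45.8 = -30.9 V.
But -30.9 V < V_ov = 0.851 V, so the device is actually in triode.
In triode I_D = k_n[V_ov V_DS − ½ V_DS²] and I_D = (V_DD − V_DS)/R_D. Equating: 64.1 V_DS² − 110.1 V_DS + 15.5 = 0, giving V_DS = 0.155 V (the root below V_ov).
I_D = (15.5 − 0.155) / 45.8 = 0.335 mA.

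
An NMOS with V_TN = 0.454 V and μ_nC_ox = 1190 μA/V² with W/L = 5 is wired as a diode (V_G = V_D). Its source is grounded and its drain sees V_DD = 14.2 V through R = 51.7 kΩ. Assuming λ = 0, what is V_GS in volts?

With gate tied to drain, V_GS = V_DS ≥ V_GS − V_TN, so the device is in saturation.
k_n = μ_nC_ox · (W/L) = 5.95 mA/V².
KCL at the drain: ½ k_n (V_GS − V_TN)² = (V_DD − V_GS)/R.
Let x = V_GS − 0.454. Then 154 x² + x − 13.75 = 0, giving x = 0.296 V (positive root), so V_GS = 0.75 V.
I_D = (V_DD − V_GS)/R = (14.2 − 0.75) / 51.7 = 0.26 mA.

V_GS = 0.750 V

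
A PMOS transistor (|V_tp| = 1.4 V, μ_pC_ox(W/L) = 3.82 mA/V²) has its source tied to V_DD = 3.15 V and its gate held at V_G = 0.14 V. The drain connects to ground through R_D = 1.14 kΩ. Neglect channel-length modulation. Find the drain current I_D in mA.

V_SG = V_DD − V_G = 3.15 − 0.14 = 3.01 V, so V_ov = 3.01 − 1.4 = 1.61 V.
Assume saturation: I_D = ½ k_p V_ov² = 0.5 × 3.82 × 1.61² = 4.95 mA, giving V_SD = V_DD − I_D R_D = 3.15 − 4.95 × 1.14 = -2.49 V.
But -2.49 V < V_ov = 1.61 V, so the device is actually in triode.
In triode I_D = k_p[V_ov V_SD − ½ V_SD²] and I_D = (V_DD − V_SD)/R_D. Equating: 2.18 V_SD² − 8.011 V_SD + 3.15 = 0, giving V_SD = 0.448 V (the root below V_ov).
I_D = (3.15 − 0.448) / 1.14 = 2.37 mA.

I_D = 2.37 mA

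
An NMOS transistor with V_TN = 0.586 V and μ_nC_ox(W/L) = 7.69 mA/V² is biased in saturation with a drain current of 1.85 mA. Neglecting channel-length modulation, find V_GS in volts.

In saturation I_D = ½ k_n (V_GS − V_TN)², so V_GS − V_TN = √(2 I_D / k_n) = √(2 × 1.85 / 7.69) = 0.694 V.
V_GS = 0.586 + 0.694 = 1.28 V.

V_GS = 1.28 V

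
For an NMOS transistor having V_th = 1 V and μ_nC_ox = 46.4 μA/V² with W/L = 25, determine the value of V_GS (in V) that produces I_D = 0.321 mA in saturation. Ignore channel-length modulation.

k_n = μ_nC_ox · (W/L) = 1.16 mA/V².
In saturation I_D = ½ k_n (V_GS − V_th)², so V_GS − V_th = √(2 I_D / k_n) = √(2 × 0.321 / 1.16) = 0.744 V.
V_GS = 1 + 0.744 = 1.74 V.

V_GS = 1.74 V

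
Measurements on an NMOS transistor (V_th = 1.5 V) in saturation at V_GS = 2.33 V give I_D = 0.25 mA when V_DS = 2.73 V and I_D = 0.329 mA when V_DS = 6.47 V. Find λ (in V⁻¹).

λ = 0.110 V⁻¹

With V_GS fixed, I_D ∝ (1 + λ V_DS) in saturation, so I_D2/I_D1 = (1 + λ V_DS2)/(1 + λ V_DS1).
0.329/0.25 = 1.316 = (1 + 6.47 λ)/(1 + 2.73 λ).
Solving: λ (I_D1 V_DS2 − I_D2 V_DS1) = I_D2 − I_D1, so λ = (0.329 − 0.25) / (0.25 × 6.47 − 0.329 × 2.73) = 0.079 / 0.719 = 0.11 V⁻¹.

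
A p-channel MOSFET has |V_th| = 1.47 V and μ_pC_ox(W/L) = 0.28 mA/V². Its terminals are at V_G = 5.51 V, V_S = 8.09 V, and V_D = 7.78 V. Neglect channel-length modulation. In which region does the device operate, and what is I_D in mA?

V_SG = V_S − V_G = 8.09 − 5.51 = 2.58 V; V_SD = V_S − V_D = 8.09 − 7.78 = 0.31 V.
V_ov = V_SG − |V_th| = 2.58 − 1.47 = 1.11 V.
Since V_SD = 0.31 V < V_ov = 1.11 V, the device is in the triode region.
I_D = k_p [V_ov · V_SD − ½ V_SD²] = 0.28 × [1.11 × 0.31 − 0.5 × 0.31²] = 0.0829 mA.

Triode; I_D = 0.0829 mA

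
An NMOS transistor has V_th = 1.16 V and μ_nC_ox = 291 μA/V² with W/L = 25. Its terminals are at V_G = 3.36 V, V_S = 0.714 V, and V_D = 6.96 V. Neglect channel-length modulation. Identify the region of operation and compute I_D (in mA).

Saturation; I_D = 8.03 mA

V_GS = V_G − V_S = 3.36 − 0.714 = 2.65 V; V_DS = V_D − V_S = 6.96 − 0.714 = 6.25 V.
k_n = μ_nC_ox · (W/L) = 7.275 mA/V².
V_ov = V_GS − V_th = 2.65 − 1.16 = 1.49 V.
Since V_DS = 6.25 V ≥ V_ov = 1.49 V, the device is in saturation.
I_D = ½ k_n V_ov² = 0.5 × 7.275 × 1.49² = 8.03 mA.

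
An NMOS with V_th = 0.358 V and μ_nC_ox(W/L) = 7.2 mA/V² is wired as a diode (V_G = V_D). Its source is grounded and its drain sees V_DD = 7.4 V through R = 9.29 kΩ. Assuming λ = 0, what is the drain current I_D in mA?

With gate tied to drain, V_GS = V_DS ≥ V_GS − V_th, so the device is in saturation.
KCL at the drain: ½ k_n (V_GS − V_th)² = (V_DD − V_GS)/R.
Let x = V_GS − 0.358. Then 33.4 x² + x − 7.042 = 0, giving x = 0.444 V (positive root), so V_GS = 0.802 V.
I_D = (V_DD − V_GS)/R = (7.4 − 0.802) / 9.29 = 0.71 mA.

I_D = 0.710 mA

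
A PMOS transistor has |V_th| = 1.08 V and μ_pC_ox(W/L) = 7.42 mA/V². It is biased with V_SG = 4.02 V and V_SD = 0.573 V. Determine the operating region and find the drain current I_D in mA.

Triode; I_D = 11.3 mA

V_ov = V_SG − |V_th| = 4.02 − 1.08 = 2.94 V.
Since V_SD = 0.573 V < V_ov = 2.94 V, the device is in the triode region.
I_D = k_p [V_ov · V_SD − ½ V_SD²] = 7.42 × [2.94 × 0.573 − 0.5 × 0.573²] = 11.3 mA.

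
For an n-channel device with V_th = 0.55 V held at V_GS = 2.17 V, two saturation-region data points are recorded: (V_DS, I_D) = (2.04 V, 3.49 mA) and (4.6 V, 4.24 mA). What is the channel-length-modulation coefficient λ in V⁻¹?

λ = 0.101 V⁻¹

With V_GS fixed, I_D ∝ (1 + λ V_DS) in saturation, so I_D2/I_D1 = (1 + λ V_DS2)/(1 + λ V_DS1).
4.24/3.49 = 1.215 = (1 + 4.6 λ)/(1 + 2.04 λ).
Solving: λ (I_D1 V_DS2 − I_D2 V_DS1) = I_D2 − I_D1, so λ = (4.24 − 3.49) / (3.49 × 4.6 − 4.24 × 2.04) = 0.75 / 7.4 = 0.101 V⁻¹.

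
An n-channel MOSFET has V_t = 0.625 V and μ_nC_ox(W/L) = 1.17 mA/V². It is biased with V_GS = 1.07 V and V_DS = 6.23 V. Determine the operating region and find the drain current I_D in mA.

V_ov = V_GS − V_t = 1.07 − 0.625 = 0.445 V.
Since V_DS = 6.23 V ≥ V_ov = 0.445 V, the device is in saturation.
I_D = ½ k_n V_ov² = 0.5 × 1.17 × 0.445² = 0.116 mA.

Saturation; I_D = 0.116 mA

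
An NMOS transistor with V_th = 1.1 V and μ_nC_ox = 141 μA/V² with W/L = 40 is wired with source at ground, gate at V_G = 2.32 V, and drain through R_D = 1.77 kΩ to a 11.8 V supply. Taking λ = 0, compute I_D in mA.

V_GS = V_G = 2.32 V, so V_ov = 2.32 − 1.1 = 1.22 V.
k_n = μ_nC_ox · (W/L) = 5.64 mA/V².
Assume saturation: I_D = ½ k_n V_ov² = 0.5 × 5.64 × 1.22² = 4.2 mA, giving V_DS = V_DD − I_D R_D = 11.8 − 4.2 × 1.77 = 4.37 V.
V_DS = 4.37 V ≥ V_ov = 1.22 V, confirming saturation.

I_D = 4.20 mA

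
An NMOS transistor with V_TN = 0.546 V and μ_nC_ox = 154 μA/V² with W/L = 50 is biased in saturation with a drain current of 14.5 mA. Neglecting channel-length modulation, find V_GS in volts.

V_GS = 2.49 V

k_n = μ_nC_ox · (W/L) = 7.7 mA/V².
In saturation I_D = ½ k_n (V_GS − V_TN)², so V_GS − V_TN = √(2 I_D / k_n) = √(2 × 14.5 / 7.7) = 1.94 V.
V_GS = 0.546 + 1.94 = 2.49 V.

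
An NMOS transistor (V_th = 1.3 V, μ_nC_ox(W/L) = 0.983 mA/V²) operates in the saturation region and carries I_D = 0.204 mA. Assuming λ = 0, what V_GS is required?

In saturation I_D = ½ k_n (V_GS − V_th)², so V_GS − V_th = √(2 I_D / k_n) = √(2 × 0.204 / 0.983) = 0.644 V.
V_GS = 1.3 + 0.644 = 1.94 V.

V_GS = 1.94 V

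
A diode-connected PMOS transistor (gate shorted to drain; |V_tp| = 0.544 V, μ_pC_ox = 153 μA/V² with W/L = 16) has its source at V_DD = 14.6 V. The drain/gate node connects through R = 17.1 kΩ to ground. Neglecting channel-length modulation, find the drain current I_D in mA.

I_D = 0.775 mA

With gate tied to drain, V_SG = V_SD ≥ V_SG − |V_tp|, so the device is in saturation.
k_p = μ_pC_ox · (W/L) = 2.448 mA/V².
KCL at the drain: ½ k_p (V_SG − |V_tp|)² = (V_DD − V_SG)/R.
Let x = V_SG − 0.544. Then 20.9 x² + x − 14.06 = 0, giving x = 0.796 V (positive root), so V_SG = 1.34 V.
I_D = (V_DD − V_SG)/R = (14.6 − 1.34) / 17.1 = 0.775 mA.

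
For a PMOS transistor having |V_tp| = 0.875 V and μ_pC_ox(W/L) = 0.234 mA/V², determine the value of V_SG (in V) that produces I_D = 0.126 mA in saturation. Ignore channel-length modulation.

In saturation I_D = ½ k_p (V_SG − |V_tp|)², so V_SG − |V_tp| = √(2 I_D / k_p) = √(2 × 0.126 / 0.234) = 1.04 V.
V_SG = 0.875 + 1.04 = 1.91 V.

V_SG = 1.91 V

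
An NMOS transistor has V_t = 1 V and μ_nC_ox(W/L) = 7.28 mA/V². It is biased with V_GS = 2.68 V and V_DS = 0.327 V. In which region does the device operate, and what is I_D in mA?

V_ov = V_GS − V_t = 2.68 − 1 = 1.68 V.
Since V_DS = 0.327 V < V_ov = 1.68 V, the device is in the triode region.
I_D = k_n [V_ov · V_DS − ½ V_DS²] = 7.28 × [1.68 × 0.327 − 0.5 × 0.327²] = 3.61 mA.

Triode; I_D = 3.61 mA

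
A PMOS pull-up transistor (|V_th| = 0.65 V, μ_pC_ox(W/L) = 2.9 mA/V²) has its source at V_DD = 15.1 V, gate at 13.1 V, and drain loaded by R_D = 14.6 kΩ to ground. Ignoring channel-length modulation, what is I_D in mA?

V_SG = V_DD − V_G = 15.1 − 13.1 = 2 V, so V_ov = 2 − 0.65 = 1.35 V.
Assume saturation: I_D = ½ k_p V_ov² = 0.5 × 2.9 × 1.35² = 2.64 mA, giving V_SD = V_DD − I_D R_D = 15.1 − 2.64 × 14.6 = -23.5 V.
But -23.5 V < V_ov = 1.35 V, so the device is actually in triode.
In triode I_D = k_p[V_ov V_SD − ½ V_SD²] and I_D = (V_DD − V_SD)/R_D. Equating: 21.2 V_SD² − 58.16 V_SD + 15.1 = 0, giving V_SD = 0.29 V (the root below V_ov).
I_D = (15.1 − 0.29) / 14.6 = 1.01 mA.

I_D = 1.01 mA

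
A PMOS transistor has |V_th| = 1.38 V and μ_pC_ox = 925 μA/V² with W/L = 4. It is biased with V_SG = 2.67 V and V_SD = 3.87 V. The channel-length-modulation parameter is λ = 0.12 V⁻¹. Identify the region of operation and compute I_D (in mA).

k_p = μ_pC_ox · (W/L) = 3.7 mA/V².
V_ov = V_SG − |V_th| = 2.67 − 1.38 = 1.29 V.
Since V_SD = 3.87 V ≥ V_ov = 1.29 V, the device is in saturation.
I_D = ½ k_p V_ov² (1 + λ V_SD) = 0.5 × 3.7 × 1.29² × (1 + 0.12 × 3.87) = 4.51 mA.

Saturation; I_D = 4.51 mA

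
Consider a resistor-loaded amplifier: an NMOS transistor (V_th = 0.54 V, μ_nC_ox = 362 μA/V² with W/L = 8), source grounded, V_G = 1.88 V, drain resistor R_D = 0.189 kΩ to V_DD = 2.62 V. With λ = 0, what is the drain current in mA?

I_D = 2.60 mA

V_GS = V_G = 1.88 V, so V_ov = 1.88 − 0.54 = 1.34 V.
k_n = μ_nC_ox · (W/L) = 2.896 mA/V².
Assume saturation: I_D = ½ k_n V_ov² = 0.5 × 2.896 × 1.34² = 2.6 mA, giving V_DS = V_DD − I_D R_D = 2.62 − 2.6 × 0.189 = 2.13 V.
V_DS = 2.13 V ≥ V_ov = 1.34 V, confirming saturation.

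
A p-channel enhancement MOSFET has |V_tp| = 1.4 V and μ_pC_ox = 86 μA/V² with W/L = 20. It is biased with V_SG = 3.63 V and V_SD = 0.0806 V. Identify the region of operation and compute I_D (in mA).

Triode; I_D = 0.304 mA

k_p = μ_pC_ox · (W/L) = 1.72 mA/V².
V_ov = V_SG − |V_tp| = 3.63 − 1.4 = 2.23 V.
Since V_SD = 0.0806 V < V_ov = 2.23 V, the device is in the triode region.
I_D = k_p [V_ov · V_SD − ½ V_SD²] = 1.72 × [2.23 × 0.0806 − 0.5 × 0.0806²] = 0.304 mA.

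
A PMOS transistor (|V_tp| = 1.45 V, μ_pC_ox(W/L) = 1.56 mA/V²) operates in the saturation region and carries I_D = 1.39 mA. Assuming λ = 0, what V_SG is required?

V_SG = 2.78 V

In saturation I_D = ½ k_p (V_SG − |V_tp|)², so V_SG − |V_tp| = √(2 I_D / k_p) = √(2 × 1.39 / 1.56) = 1.33 V.
V_SG = 1.45 + 1.33 = 2.78 V.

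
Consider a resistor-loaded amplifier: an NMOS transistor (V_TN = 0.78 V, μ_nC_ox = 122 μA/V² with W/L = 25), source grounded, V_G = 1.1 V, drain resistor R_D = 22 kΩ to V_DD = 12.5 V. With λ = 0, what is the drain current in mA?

V_GS = V_G = 1.1 V, so V_ov = 1.1 − 0.78 = 0.32 V.
k_n = μ_nC_ox · (W/L) = 3.05 mA/V².
Assume saturation: I_D = ½ k_n V_ov² = 0.5 × 3.05 × 0.32² = 0.156 mA, giving V_DS = V_DD − I_D R_D = 12.5 − 0.156 × 22 = 9.06 V.
V_DS = 9.06 V ≥ V_ov = 0.32 V, confirming saturation.

I_D = 0.156 mA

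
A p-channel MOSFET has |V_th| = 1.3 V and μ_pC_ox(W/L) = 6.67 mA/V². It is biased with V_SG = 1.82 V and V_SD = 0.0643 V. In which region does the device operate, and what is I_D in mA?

V_ov = V_SG − |V_th| = 1.82 − 1.3 = 0.52 V.
Since V_SD = 0.0643 V < V_ov = 0.52 V, the device is in the triode region.
I_D = k_p [V_ov · V_SD − ½ V_SD²] = 6.67 × [0.52 × 0.0643 − 0.5 × 0.0643²] = 0.209 mA.

Triode; I_D = 0.209 mA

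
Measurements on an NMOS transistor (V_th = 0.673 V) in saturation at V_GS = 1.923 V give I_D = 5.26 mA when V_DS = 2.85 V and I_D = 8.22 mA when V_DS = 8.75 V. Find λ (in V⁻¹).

λ = 0.131 V⁻¹

With V_GS fixed, I_D ∝ (1 + λ V_DS) in saturation, so I_D2/I_D1 = (1 + λ V_DS2)/(1 + λ V_DS1).
8.22/5.26 = 1.563 = (1 + 8.75 λ)/(1 + 2.85 λ).
Solving: λ (I_D1 V_DS2 − I_D2 V_DS1) = I_D2 − I_D1, so λ = (8.22 − 5.26) / (5.26 × 8.75 − 8.22 × 2.85) = 2.96 / 22.6 = 0.131 V⁻¹.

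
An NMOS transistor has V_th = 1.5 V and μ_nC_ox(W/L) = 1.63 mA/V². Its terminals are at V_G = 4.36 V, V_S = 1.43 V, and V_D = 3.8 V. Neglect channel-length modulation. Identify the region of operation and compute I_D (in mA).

Saturation; I_D = 1.67 mA

V_GS = V_G − V_S = 4.36 − 1.43 = 2.93 V; V_DS = V_D − V_S = 3.8 − 1.43 = 2.37 V.
V_ov = V_GS − V_th = 2.93 − 1.5 = 1.43 V.
Since V_DS = 2.37 V ≥ V_ov = 1.43 V, the device is in saturation.
I_D = ½ k_n V_ov² = 0.5 × 1.63 × 1.43² = 1.67 mA.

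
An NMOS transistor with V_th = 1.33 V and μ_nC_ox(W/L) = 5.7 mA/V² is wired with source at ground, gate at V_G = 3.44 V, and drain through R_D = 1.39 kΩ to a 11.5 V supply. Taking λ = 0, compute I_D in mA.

I_D = 7.71 mA

V_GS = V_G = 3.44 V, so V_ov = 3.44 − 1.33 = 2.11 V.
Assume saturation: I_D = ½ k_n V_ov² = 0.5 × 5.7 × 2.11² = 12.7 mA, giving V_DS = V_DD − I_D R_D = 11.5 − 12.7 × 1.39 = -6.14 V.
But -6.14 V < V_ov = 2.11 V, so the device is actually in triode.
In triode I_D = k_n[V_ov V_DS − ½ V_DS²] and I_D = (V_DD − V_DS)/R_D. Equating: 3.96 V_DS² − 17.72 V_DS + 11.5 = 0, giving V_DS = 0.788 V (the root below V_ov).
I_D = (11.5 − 0.788) / 1.39 = 7.71 mA.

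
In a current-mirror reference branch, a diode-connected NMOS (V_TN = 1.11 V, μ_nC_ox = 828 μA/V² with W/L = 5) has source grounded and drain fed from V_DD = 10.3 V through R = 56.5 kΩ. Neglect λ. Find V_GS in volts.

With gate tied to drain, V_GS = V_DS ≥ V_GS − V_TN, so the device is in saturation.
k_n = μ_nC_ox · (W/L) = 4.14 mA/V².
KCL at the drain: ½ k_n (V_GS − V_TN)² = (V_DD − V_GS)/R.
Let x = V_GS − 1.11. Then 117 x² + x − 9.19 = 0, giving x = 0.276 V (positive root), so V_GS = 1.39 V.
I_D = (V_DD − V_GS)/R = (10.3 − 1.39) / 56.5 = 0.158 mA.

V_GS = 1.39 V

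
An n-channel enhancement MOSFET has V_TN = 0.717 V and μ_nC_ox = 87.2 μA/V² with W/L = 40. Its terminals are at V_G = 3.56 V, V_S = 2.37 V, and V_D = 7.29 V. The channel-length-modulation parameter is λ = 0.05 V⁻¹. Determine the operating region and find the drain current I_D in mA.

Saturation; I_D = 0.486 mA

V_GS = V_G − V_S = 3.56 − 2.37 = 1.19 V; V_DS = V_D − V_S = 7.29 − 2.37 = 4.92 V.
k_n = μ_nC_ox · (W/L) = 3.488 mA/V².
V_ov = V_GS − V_TN = 1.19 − 0.717 = 0.473 V.
Since V_DS = 4.92 V ≥ V_ov = 0.473 V, the device is in saturation.
I_D = ½ k_n V_ov² (1 + λ V_DS) = 0.5 × 3.488 × 0.473² × (1 + 0.05 × 4.92) = 0.486 mA.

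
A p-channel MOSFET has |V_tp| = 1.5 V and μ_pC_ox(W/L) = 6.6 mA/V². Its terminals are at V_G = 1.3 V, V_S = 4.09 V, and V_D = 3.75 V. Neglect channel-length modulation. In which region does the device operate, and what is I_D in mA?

V_SG = V_S − V_G = 4.09 − 1.3 = 2.79 V; V_SD = V_S − V_D = 4.09 − 3.75 = 0.34 V.
V_ov = V_SG − |V_tp| = 2.79 − 1.5 = 1.29 V.
Since V_SD = 0.34 V < V_ov = 1.29 V, the device is in the triode region.
I_D = k_p [V_ov · V_SD − ½ V_SD²] = 6.6 × [1.29 × 0.34 − 0.5 × 0.34²] = 2.51 mA.

Triode; I_D = 2.51 mA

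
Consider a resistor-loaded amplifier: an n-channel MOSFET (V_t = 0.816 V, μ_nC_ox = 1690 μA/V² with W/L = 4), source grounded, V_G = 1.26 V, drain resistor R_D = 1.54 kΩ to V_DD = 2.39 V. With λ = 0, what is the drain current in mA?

V_GS = V_G = 1.26 V, so V_ov = 1.26 − 0.816 = 0.444 V.
k_n = μ_nC_ox · (W/L) = 6.76 mA/V².
Assume saturation: I_D = ½ k_n V_ov² = 0.5 × 6.76 × 0.444² = 0.666 mA, giving V_DS = V_DD − I_D R_D = 2.39 − 0.666 × 1.54 = 1.36 V.
V_DS = 1.36 V ≥ V_ov = 0.444 V, confirming saturation.

I_D = 0.666 mA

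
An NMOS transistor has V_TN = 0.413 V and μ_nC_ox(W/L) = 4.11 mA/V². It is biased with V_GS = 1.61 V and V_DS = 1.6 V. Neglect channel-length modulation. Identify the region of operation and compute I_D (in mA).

Saturation; I_D = 2.94 mA

V_ov = V_GS − V_TN = 1.61 − 0.413 = 1.2 V.
Since V_DS = 1.6 V ≥ V_ov = 1.2 V, the device is in saturation.
I_D = ½ k_n V_ov² = 0.5 × 4.11 × 1.2² = 2.94 mA.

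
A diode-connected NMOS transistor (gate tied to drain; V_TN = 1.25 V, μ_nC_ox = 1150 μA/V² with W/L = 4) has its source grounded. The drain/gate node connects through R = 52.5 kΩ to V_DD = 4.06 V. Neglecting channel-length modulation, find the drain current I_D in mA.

With gate tied to drain, V_GS = V_DS ≥ V_GS − V_TN, so the device is in saturation.
k_n = μ_nC_ox · (W/L) = 4.6 mA/V².
KCL at the drain: ½ k_n (V_GS − V_TN)² = (V_DD − V_GS)/R.
Let x = V_GS − 1.25. Then 121 x² + x − 2.81 = 0, giving x = 0.148 V (positive root), so V_GS = 1.4 V.
I_D = (V_DD − V_GS)/R = (4.06 − 1.4) / 52.5 = 0.0507 mA.

I_D = 0.0507 mA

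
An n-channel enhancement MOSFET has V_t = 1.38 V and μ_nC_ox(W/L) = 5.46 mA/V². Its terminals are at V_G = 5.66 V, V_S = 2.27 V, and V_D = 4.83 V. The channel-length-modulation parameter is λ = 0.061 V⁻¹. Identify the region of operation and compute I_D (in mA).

Saturation; I_D = 12.8 mA

V_GS = V_G − V_S = 5.66 − 2.27 = 3.39 V; V_DS = V_D − V_S = 4.83 − 2.27 = 2.56 V.
V_ov = V_GS − V_t = 3.39 − 1.38 = 2.01 V.
Since V_DS = 2.56 V ≥ V_ov = 2.01 V, the device is in saturation.
I_D = ½ k_n V_ov² (1 + λ V_DS) = 0.5 × 5.46 × 2.01² × (1 + 0.061 × 2.56) = 12.8 mA.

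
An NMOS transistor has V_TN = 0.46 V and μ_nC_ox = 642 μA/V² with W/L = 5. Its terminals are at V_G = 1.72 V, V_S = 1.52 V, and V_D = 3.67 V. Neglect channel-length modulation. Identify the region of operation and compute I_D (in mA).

V_GS = V_G − V_S = 1.72 − 1.52 = 0.2 V; V_DS = V_D − V_S = 3.67 − 1.52 = 2.15 V.
V_GS = 0.2 V < V_TN = 0.46 V, so the transistor is in cutoff.

Cutoff; I_D = 0 mA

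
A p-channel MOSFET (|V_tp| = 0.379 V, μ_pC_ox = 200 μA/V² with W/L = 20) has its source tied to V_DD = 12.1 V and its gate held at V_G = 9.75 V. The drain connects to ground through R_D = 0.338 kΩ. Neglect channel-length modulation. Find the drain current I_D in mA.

I_D = 7.77 mA

V_SG = V_DD − V_G = 12.1 − 9.75 = 2.35 V, so V_ov = 2.35 − 0.379 = 1.97 V.
k_p = μ_pC_ox · (W/L) = 4 mA/V².
Assume saturation: I_D = ½ k_p V_ov² = 0.5 × 4 × 1.97² = 7.77 mA, giving V_SD = V_DD − I_D R_D = 12.1 − 7.77 × 0.338 = 9.47 V.
V_SD = 9.47 V ≥ V_ov = 1.97 V, confirming saturation.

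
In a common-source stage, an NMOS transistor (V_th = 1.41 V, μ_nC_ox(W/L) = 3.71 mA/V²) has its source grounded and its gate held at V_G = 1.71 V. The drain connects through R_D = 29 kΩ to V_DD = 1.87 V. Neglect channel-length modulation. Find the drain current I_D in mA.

V_GS = V_G = 1.71 V, so V_ov = 1.71 − 1.41 = 0.3 V.
Assume saturation: I_D = ½ k_n V_ov² = 0.5 × 3.71 × 0.3² = 0.167 mA, giving V_DS = V_DD − I_D R_D = 1.87 − 0.167 × 29 = -2.97 V.
But -2.97 V < V_ov = 0.3 V, so the device is actually in triode.
In triode I_D = k_n[V_ov V_DS − ½ V_DS²] and I_D = (V_DD − V_DS)/R_D. Equating: 53.8 V_DS² − 33.28 V_DS + 1.87 = 0, giving V_DS = 0.0625 V (the root below V_ov).
I_D = (1.87 − 0.0625) / 29 = 0.0623 mA.

I_D = 0.0623 mA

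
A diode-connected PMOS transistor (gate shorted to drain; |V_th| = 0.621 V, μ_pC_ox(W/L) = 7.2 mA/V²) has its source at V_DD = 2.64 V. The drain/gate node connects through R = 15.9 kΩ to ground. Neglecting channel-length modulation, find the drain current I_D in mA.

I_D = 0.116 mA

With gate tied to drain, V_SG = V_SD ≥ V_SG − |V_th|, so the device is in saturation.
KCL at the drain: ½ k_p (V_SG − |V_th|)² = (V_DD − V_SG)/R.
Let x = V_SG − 0.621. Then 57.2 x² + x − 2.019 = 0, giving x = 0.179 V (positive root), so V_SG = 0.8 V.
I_D = (V_DD − V_SG)/R = (2.64 − 0.8) / 15.9 = 0.116 mA.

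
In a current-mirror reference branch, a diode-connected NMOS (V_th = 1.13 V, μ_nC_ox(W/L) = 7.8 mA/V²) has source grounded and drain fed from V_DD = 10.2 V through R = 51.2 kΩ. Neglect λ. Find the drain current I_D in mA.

I_D = 0.173 mA

With gate tied to drain, V_GS = V_DS ≥ V_GS − V_th, so the device is in saturation.
KCL at the drain: ½ k_n (V_GS − V_th)² = (V_DD − V_GS)/R.
Let x = V_GS − 1.13. Then 200 x² + x − 9.07 = 0, giving x = 0.211 V (positive root), so V_GS = 1.34 V.
I_D = (V_DD − V_GS)/R = (10.2 − 1.34) / 51.2 = 0.173 mA.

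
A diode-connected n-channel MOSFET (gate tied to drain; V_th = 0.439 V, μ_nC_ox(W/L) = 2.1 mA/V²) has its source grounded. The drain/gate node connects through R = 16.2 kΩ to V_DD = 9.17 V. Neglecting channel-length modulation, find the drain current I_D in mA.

With gate tied to drain, V_GS = V_DS ≥ V_GS − V_th, so the device is in saturation.
KCL at the drain: ½ k_n (V_GS − V_th)² = (V_DD − V_GS)/R.
Let x = V_GS − 0.439. Then 17 x² + x − 8.731 = 0, giving x = 0.688 V (positive root), so V_GS = 1.13 V.
I_D = (V_DD − V_GS)/R = (9.17 − 1.13) / 16.2 = 0.497 mA.

I_D = 0.497 mA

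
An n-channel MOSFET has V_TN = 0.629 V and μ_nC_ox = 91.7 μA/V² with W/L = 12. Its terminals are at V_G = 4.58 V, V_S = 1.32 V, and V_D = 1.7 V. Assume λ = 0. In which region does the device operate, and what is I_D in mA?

Triode; I_D = 1.02 mA

V_GS = V_G − V_S = 4.58 − 1.32 = 3.26 V; V_DS = V_D − V_S = 1.7 − 1.32 = 0.38 V.
k_n = μ_nC_ox · (W/L) = 1.1 mA/V².
V_ov = V_GS − V_TN = 3.26 − 0.629 = 2.63 V.
Since V_DS = 0.38 V < V_ov = 2.63 V, the device is in the triode region.
I_D = k_n [V_ov · V_DS − ½ V_DS²] = 1.1 × [2.63 × 0.38 − 0.5 × 0.38²] = 1.02 mA.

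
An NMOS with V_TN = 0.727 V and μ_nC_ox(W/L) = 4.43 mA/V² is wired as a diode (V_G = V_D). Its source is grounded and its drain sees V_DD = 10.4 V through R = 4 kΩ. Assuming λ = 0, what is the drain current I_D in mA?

With gate tied to drain, V_GS = V_DS ≥ V_GS − V_TN, so the device is in saturation.
KCL at the drain: ½ k_n (V_GS − V_TN)² = (V_DD − V_GS)/R.
Let x = V_GS − 0.727. Then 8.86 x² + x − 9.673 = 0, giving x = 0.99 V (positive root), so V_GS = 1.72 V.
I_D = (V_DD − V_GS)/R = (10.4 − 1.72) / 4 = 2.17 mA.

I_D = 2.17 mA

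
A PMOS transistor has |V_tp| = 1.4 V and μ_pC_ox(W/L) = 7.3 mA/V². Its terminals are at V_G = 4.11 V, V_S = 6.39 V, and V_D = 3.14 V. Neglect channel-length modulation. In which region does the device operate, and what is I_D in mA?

V_SG = V_S − V_G = 6.39 − 4.11 = 2.28 V; V_SD = V_S − V_D = 6.39 − 3.14 = 3.25 V.
V_ov = V_SG − |V_tp| = 2.28 − 1.4 = 0.88 V.
Since V_SD = 3.25 V ≥ V_ov = 0.88 V, the device is in saturation.
I_D = ½ k_p V_ov² = 0.5 × 7.3 × 0.88² = 2.83 mA.

Saturation; I_D = 2.83 mA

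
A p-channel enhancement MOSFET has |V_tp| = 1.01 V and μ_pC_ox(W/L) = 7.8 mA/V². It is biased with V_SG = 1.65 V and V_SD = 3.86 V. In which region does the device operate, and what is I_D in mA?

Saturation; I_D = 1.60 mA

V_ov = V_SG − |V_tp| = 1.65 − 1.01 = 0.64 V.
Since V_SD = 3.86 V ≥ V_ov = 0.64 V, the device is in saturation.
I_D = ½ k_p V_ov² = 0.5 × 7.8 × 0.64² = 1.6 mA.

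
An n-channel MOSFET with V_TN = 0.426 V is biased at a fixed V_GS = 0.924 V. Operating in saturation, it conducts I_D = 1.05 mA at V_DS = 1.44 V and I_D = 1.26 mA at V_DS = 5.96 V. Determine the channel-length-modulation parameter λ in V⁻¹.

With V_GS fixed, I_D ∝ (1 + λ V_DS) in saturation, so I_D2/I_D1 = (1 + λ V_DS2)/(1 + λ V_DS1).
1.26/1.05 = 1.2 = (1 + 5.96 λ)/(1 + 1.44 λ).
Solving: λ (I_D1 V_DS2 − I_D2 V_DS1) = I_D2 − I_D1, so λ = (1.26 − 1.05) / (1.05 × 5.96 − 1.26 × 1.44) = 0.21 / 4.44 = 0.0473 V⁻¹.

λ = 0.0473 V⁻¹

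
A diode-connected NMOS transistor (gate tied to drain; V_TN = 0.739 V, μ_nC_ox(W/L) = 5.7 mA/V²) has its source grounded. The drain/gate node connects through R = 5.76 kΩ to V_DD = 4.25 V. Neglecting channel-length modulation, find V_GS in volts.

With gate tied to drain, V_GS = V_DS ≥ V_GS − V_TN, so the device is in saturation.
KCL at the drain: ½ k_n (V_GS − V_TN)² = (V_DD − V_GS)/R.
Let x = V_GS − 0.739. Then 16.4 x² + x − 3.511 = 0, giving x = 0.433 V (positive root), so V_GS = 1.17 V.
I_D = (V_DD − V_GS)/R = (4.25 − 1.17) / 5.76 = 0.534 mA.

V_GS = 1.17 V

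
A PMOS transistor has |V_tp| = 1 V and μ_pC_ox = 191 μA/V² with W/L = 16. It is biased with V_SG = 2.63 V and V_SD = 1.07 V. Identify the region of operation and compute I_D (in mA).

Triode; I_D = 3.58 mA

k_p = μ_pC_ox · (W/L) = 3.056 mA/V².
V_ov = V_SG − |V_tp| = 2.63 − 1 = 1.63 V.
Since V_SD = 1.07 V < V_ov = 1.63 V, the device is in the triode region.
I_D = k_p [V_ov · V_SD − ½ V_SD²] = 3.056 × [1.63 × 1.07 − 0.5 × 1.07²] = 3.58 mA.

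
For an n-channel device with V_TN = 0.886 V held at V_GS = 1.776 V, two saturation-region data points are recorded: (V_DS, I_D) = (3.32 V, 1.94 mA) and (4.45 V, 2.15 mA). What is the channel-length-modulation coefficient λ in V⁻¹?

With V_GS fixed, I_D ∝ (1 + λ V_DS) in saturation, so I_D2/I_D1 = (1 + λ V_DS2)/(1 + λ V_DS1).
2.15/1.94 = 1.108 = (1 + 4.45 λ)/(1 + 3.32 λ).
Solving: λ (I_D1 V_DS2 − I_D2 V_DS1) = I_D2 − I_D1, so λ = (2.15 − 1.94) / (1.94 × 4.45 − 2.15 × 3.32) = 0.21 / 1.5 = 0.14 V⁻¹.

λ = 0.140 V⁻¹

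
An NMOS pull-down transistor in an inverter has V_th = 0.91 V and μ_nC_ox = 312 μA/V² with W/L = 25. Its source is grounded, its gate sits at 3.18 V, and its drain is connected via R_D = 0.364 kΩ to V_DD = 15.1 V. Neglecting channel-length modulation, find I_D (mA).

I_D = 20.1 mA

V_GS = V_G = 3.18 V, so V_ov = 3.18 − 0.91 = 2.27 V.
k_n = μ_nC_ox · (W/L) = 7.8 mA/V².
Assume saturation: I_D = ½ k_n V_ov² = 0.5 × 7.8 × 2.27² = 20.1 mA, giving V_DS = V_DD − I_D R_D = 15.1 − 20.1 × 0.364 = 7.78 V.
V_DS = 7.78 V ≥ V_ov = 2.27 V, confirming saturation.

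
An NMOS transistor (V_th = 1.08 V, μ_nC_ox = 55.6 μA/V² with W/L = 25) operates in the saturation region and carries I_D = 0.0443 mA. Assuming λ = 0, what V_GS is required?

V_GS = 1.33 V

k_n = μ_nC_ox · (W/L) = 1.39 mA/V².
In saturation I_D = ½ k_n (V_GS − V_th)², so V_GS − V_th = √(2 I_D / k_n) = √(2 × 0.0443 / 1.39) = 0.252 V.
V_GS = 1.08 + 0.252 = 1.33 V.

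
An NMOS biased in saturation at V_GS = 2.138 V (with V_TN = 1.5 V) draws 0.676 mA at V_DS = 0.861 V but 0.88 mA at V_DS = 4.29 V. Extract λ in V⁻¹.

With V_GS fixed, I_D ∝ (1 + λ V_DS) in saturation, so I_D2/I_D1 = (1 + λ V_DS2)/(1 + λ V_DS1).
0.88/0.676 = 1.302 = (1 + 4.29 λ)/(1 + 0.861 λ).
Solving: λ (I_D1 V_DS2 − I_D2 V_DS1) = I_D2 − I_D1, so λ = (0.88 − 0.676) / (0.676 × 4.29 − 0.88 × 0.861) = 0.204 / 2.14 = 0.0952 V⁻¹.

λ = 0.0952 V⁻¹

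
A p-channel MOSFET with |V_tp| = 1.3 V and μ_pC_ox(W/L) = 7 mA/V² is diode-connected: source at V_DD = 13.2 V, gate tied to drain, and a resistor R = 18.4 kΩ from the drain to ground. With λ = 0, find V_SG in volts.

V_SG = 1.72 V

With gate tied to drain, V_SG = V_SD ≥ V_SG − |V_tp|, so the device is in saturation.
KCL at the drain: ½ k_p (V_SG − |V_tp|)² = (V_DD − V_SG)/R.
Let x = V_SG − 1.3. Then 64.4 x² + x − 11.9 = 0, giving x = 0.422 V (positive root), so V_SG = 1.72 V.
I_D = (V_DD − V_SG)/R = (13.2 − 1.72) / 18.4 = 0.624 mA.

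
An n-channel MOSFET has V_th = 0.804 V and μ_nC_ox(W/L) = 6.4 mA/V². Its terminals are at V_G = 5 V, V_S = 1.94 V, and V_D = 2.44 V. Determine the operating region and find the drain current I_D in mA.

Triode; I_D = 6.42 mA

V_GS = V_G − V_S = 5 − 1.94 = 3.06 V; V_DS = V_D − V_S = 2.44 − 1.94 = 0.5 V.
V_ov = V_GS − V_th = 3.06 − 0.804 = 2.26 V.
Since V_DS = 0.5 V < V_ov = 2.26 V, the device is in the triode region.
I_D = k_n [V_ov · V_DS − ½ V_DS²] = 6.4 × [2.26 × 0.5 − 0.5 × 0.5²] = 6.42 mA.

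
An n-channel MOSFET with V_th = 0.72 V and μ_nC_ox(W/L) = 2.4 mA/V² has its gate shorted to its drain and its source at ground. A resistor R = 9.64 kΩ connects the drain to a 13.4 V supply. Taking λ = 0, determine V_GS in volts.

With gate tied to drain, V_GS = V_DS ≥ V_GS − V_th, so the device is in saturation.
KCL at the drain: ½ k_n (V_GS − V_th)² = (V_DD − V_GS)/R.
Let x = V_GS − 0.72. Then 11.6 x² + x − 12.68 = 0, giving x = 1 V (positive root), so V_GS = 1.72 V.
I_D = (V_DD − V_GS)/R = (13.4 − 1.72) / 9.64 = 1.21 mA.

V_GS = 1.72 V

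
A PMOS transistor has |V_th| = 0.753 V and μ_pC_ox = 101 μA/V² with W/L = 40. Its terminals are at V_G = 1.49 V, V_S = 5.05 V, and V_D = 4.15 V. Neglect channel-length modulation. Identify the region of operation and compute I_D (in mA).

V_SG = V_S − V_G = 5.05 − 1.49 = 3.56 V; V_SD = V_S − V_D = 5.05 − 4.15 = 0.9 V.
k_p = μ_pC_ox · (W/L) = 4.04 mA/V².
V_ov = V_SG − |V_th| = 3.56 − 0.753 = 2.81 V.
Since V_SD = 0.9 V < V_ov = 2.81 V, the device is in the triode region.
I_D = k_p [V_ov · V_SD − ½ V_SD²] = 4.04 × [2.81 × 0.9 − 0.5 × 0.9²] = 8.57 mA.

Triode; I_D = 8.57 mA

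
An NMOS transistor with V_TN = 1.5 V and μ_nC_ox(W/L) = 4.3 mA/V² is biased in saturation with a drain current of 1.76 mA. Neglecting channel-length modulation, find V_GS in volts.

V_GS = 2.40 V

In saturation I_D = ½ k_n (V_GS − V_TN)², so V_GS − V_TN = √(2 I_D / k_n) = √(2 × 1.76 / 4.3) = 0.905 V.
V_GS = 1.5 + 0.905 = 2.4 V.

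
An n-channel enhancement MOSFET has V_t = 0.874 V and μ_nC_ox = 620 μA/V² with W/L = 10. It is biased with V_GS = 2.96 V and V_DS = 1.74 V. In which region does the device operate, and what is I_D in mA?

Triode; I_D = 13.1 mA

k_n = μ_nC_ox · (W/L) = 6.2 mA/V².
V_ov = V_GS − V_t = 2.96 − 0.874 = 2.09 V.
Since V_DS = 1.74 V < V_ov = 2.09 V, the device is in the triode region.
I_D = k_n [V_ov · V_DS − ½ V_DS²] = 6.2 × [2.09 × 1.74 − 0.5 × 1.74²] = 13.1 mA.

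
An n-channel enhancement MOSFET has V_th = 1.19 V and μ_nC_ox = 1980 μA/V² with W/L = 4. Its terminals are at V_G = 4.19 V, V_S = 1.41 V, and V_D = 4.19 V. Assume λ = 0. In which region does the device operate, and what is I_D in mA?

V_GS = V_G − V_S = 4.19 − 1.41 = 2.78 V; V_DS = V_D − V_S = 4.19 − 1.41 = 2.78 V.
k_n = μ_nC_ox · (W/L) = 7.92 mA/V².
V_ov = V_GS − V_th = 2.78 − 1.19 = 1.59 V.
Since V_DS = 2.78 V ≥ V_ov = 1.59 V, the device is in saturation.
I_D = ½ k_n V_ov² = 0.5 × 7.92 × 1.59² = 10 mA.

Saturation; I_D = 10.0 mA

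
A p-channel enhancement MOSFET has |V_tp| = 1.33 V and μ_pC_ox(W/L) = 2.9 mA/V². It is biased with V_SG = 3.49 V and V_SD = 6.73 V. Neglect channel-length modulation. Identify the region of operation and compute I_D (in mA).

V_ov = V_SG − |V_tp| = 3.49 − 1.33 = 2.16 V.
Since V_SD = 6.73 V ≥ V_ov = 2.16 V, the device is in saturation.
I_D = ½ k_p V_ov² = 0.5 × 2.9 × 2.16² = 6.77 mA.

Saturation; I_D = 6.77 mA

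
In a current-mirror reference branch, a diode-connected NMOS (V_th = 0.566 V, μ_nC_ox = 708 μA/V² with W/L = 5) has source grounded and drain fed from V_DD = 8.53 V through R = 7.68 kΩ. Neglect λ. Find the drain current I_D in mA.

With gate tied to drain, V_GS = V_DS ≥ V_GS − V_th, so the device is in saturation.
k_n = μ_nC_ox · (W/L) = 3.54 mA/V².
KCL at the drain: ½ k_n (V_GS − V_th)² = (V_DD − V_GS)/R.
Let x = V_GS − 0.566. Then 13.6 x² + x − 7.964 = 0, giving x = 0.73 V (positive root), so V_GS = 1.3 V.
I_D = (V_DD − V_GS)/R = (8.53 − 1.3) / 7.68 = 0.942 mA.

I_D = 0.942 mA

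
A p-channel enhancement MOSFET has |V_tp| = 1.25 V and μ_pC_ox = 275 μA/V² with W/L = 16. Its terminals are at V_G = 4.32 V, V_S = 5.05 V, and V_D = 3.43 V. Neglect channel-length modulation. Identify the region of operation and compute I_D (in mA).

Cutoff; I_D = 0 mA

V_SG = V_S − V_G = 5.05 − 4.32 = 0.73 V; V_SD = V_S − V_D = 5.05 − 3.43 = 1.62 V.
V_SG = 0.73 V < |V_tp| = 1.25 V, so the transistor is in cutoff.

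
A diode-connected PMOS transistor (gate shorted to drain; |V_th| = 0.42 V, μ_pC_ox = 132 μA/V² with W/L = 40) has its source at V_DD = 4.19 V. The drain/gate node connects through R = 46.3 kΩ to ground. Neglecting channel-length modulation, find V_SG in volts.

V_SG = 0.592 V

With gate tied to drain, V_SG = V_SD ≥ V_SG − |V_th|, so the device is in saturation.
k_p = μ_pC_ox · (W/L) = 5.28 mA/V².
KCL at the drain: ½ k_p (V_SG − |V_th|)² = (V_DD − V_SG)/R.
Let x = V_SG − 0.42. Then 122 x² + x − 3.77 = 0, giving x = 0.172 V (positive root), so V_SG = 0.592 V.
I_D = (V_DD − V_SG)/R = (4.19 − 0.592) / 46.3 = 0.0777 mA.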